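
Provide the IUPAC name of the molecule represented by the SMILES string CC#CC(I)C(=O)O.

2-iodopent-3-ynoic acid

Counting along the main chain through the –COOH group and the multiple bond gives 5 carbons: the parent is pentane.
A carboxylic acid (terminal –COOH) is the principal characteristic group, giving the suffix -oic acid.
There is one C≡C triple bond, indicated by the ending -yne.
Number the chain so that the carboxylic acid carbon is C-1 by definition.
This places the triple bond between C-3 and C-4; an iodo group at C-2.
The name is 2-iodopent-3-ynoic acid.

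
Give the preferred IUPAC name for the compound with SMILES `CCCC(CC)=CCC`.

Counting along the main chain through the multiple bond gives 7 carbons: the parent is heptane.
A C=C double bond in the chain gives the infix -ene-.
Number the chain so that numbering from this end puts the double bond at C-3 rather than C-4.
With this numbering: the double bond between C-3 and C-4; an ethyl group at C-4.
Putting it together: 4-ethylhept-3-ene.

4-ethylhept-3-ene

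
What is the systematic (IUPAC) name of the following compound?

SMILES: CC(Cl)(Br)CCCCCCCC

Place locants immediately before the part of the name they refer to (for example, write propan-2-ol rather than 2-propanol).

2-bromo-2-chlorodecane

The longest carbon chain is 10 atoms: the parent is decane.
The numbering direction is chosen so that the substituent locant set {2,2} is lower than {9,9} at the first point of difference.
This places a bromo group at C-2; a chloro group at C-2.
Prefixes are listed alphabetically: bromo, chloro.
Assembling the pieces gives 2-bromo-2-chlorodecane.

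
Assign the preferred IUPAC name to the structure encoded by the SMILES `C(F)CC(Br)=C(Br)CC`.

3,4-dibromo-1-fluorohex-3-ene

Counting along the main chain through the multiple bond gives 6 carbons: the parent is hexane.
The chain contains a C=C double bond, so the unsaturation ending is -ene.
Number the chain so that the substituent locant set {1,3,4} is lower than {3,4,6} at the first point of difference.
That gives the double bond between C-3 and C-4; bromo groups at C-3 and C-4; a fluoro group at C-1.
Prefixes are listed alphabetically: bromo, fluoro.
Assembling the pieces gives 3,4-dibromo-1-fluorohex-3-ene.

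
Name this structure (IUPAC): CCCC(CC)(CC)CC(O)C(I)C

The longest carbon chain that includes the –OH group has 8 carbons, so the parent hydride is octane.
An alcohol (–OH) is the principal characteristic group, giving the suffix -ol.
Choose the numbering such that numbering from this end puts the hydroxyl group at C-3 rather than C-6.
With this numbering: the hydroxyl at C-3; two ethyl groups at C-5; an iodo group at C-2.
Prefixes are listed alphabetically: ethyl, iodo.
Putting it together: 5,5-diethyl-2-iodooctan-3-ol.

5,5-diethyl-2-iodooctan-3-ol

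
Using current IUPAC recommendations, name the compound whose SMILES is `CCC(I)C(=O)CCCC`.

The longest chain bearing the carbonyl is 8 carbons long (octane).
The principal characteristic group is a ketone (C=O on an internal carbon), named with the suffix -one.
Choose the numbering such that numbering from this end puts the carbonyl group at C-4 rather than C-5.
That gives the carbonyl at C-4; an iodo group at C-3.
Assembling the pieces gives 3-iodooctan-4-one.

3-iodooctan-4-one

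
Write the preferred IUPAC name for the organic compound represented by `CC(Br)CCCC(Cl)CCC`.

2-bromo-6-chlorononane

The longest continuous carbon chain has 9 atoms, so the parent hydride is nonane.
The numbering direction is chosen so that the substituent locant set {2,6} is lower than {4,8} at the first point of difference.
That gives a bromo group at C-2; a chloro group at C-6.
The substituents are ordered alphabetically, ignoring any di-/tri- multipliers.
Putting it together: 2-bromo-6-chlorononane.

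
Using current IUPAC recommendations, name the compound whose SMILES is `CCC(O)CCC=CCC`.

non-6-en-3-ol

The longest carbon chain that includes the –OH group and the multiple bond has 9 carbons, so the parent hydride is nonane.
The principal characteristic group is an alcohol (–OH), named with the suffix -ol.
There is one C=C double bond, indicated by the ending -ene.
Number the chain so that numbering from this end puts the hydroxyl group at C-3 rather than C-7.
This places the hydroxyl at C-3; the double bond between C-6 and C-7.
Assembling the pieces gives non-6-en-3-ol.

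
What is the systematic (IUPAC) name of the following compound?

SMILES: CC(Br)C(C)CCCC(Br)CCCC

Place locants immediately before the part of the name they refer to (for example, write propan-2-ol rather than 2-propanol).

The longest continuous carbon chain has 11 atoms, so the parent hydride is undecane.
Number the chain so that the substituent locant set {2,3,7} is lower than {5,9,10} at the first point of difference.
With this numbering: bromo groups at C-2 and C-7; a methyl group at C-3.
Prefixes are listed alphabetically: bromo, methyl.
Assembling the pieces gives 2,7-dibromo-3-methylundecane.

2,7-dibromo-3-methylundecane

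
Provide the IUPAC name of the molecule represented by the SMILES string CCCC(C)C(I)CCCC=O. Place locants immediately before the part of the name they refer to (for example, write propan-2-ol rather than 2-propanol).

The longest chain bearing the –CHO group is 9 carbons long (nonane).
An aldehyde (terminal –CHO) is the principal characteristic group, giving the suffix -al.
Choose the numbering such that the aldehyde carbon is C-1 by definition.
With this numbering: an iodo group at C-5; a methyl group at C-6.
Substituent prefixes are cited in alphabetical order (multiplying prefixes like di-/tri- are ignored for ordering).
Assembling the pieces gives 5-iodo-6-methylnonanal.

5-iodo-6-methylnonanal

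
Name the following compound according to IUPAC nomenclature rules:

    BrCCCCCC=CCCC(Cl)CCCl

12-bromo-1,3-dichlorododec-6-ene

The longest chain bearing the multiple bond is 12 carbons long (dodecane).
The chain contains a C=C double bond, so the unsaturation ending is -ene.
Number the chain so that the substituent locant set {1,3,12} is lower than {1,10,12} at the first point of difference.
This places the double bond between C-6 and C-7; a bromo group at C-12; chloro groups at C-1 and C-3.
Prefixes are listed alphabetically: bromo, chloro.
Assembling the pieces gives 12-bromo-1,3-dichlorododec-6-ene.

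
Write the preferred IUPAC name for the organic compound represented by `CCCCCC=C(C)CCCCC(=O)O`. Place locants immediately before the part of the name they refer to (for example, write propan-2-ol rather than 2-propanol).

6-methyldodec-6-enoic acid

Counting along the main chain through the –COOH group and the multiple bond gives 12 carbons: the parent is dodecane.
A carboxylic acid (terminal –COOH) is the principal characteristic group, giving the suffix -oic acid.
A C=C double bond in the chain gives the infix -ene-.
The numbering direction is chosen so that the carboxylic acid carbon is C-1 by definition.
With this numbering: the double bond between C-6 and C-7; a methyl group at C-6.
Assembling the pieces gives 6-methyldodec-6-enoic acid.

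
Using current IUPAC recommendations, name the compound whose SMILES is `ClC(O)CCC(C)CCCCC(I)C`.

The longest carbon chain that includes the –OH group has 10 carbons, so the parent hydride is decane.
An alcohol (–OH) is the principal characteristic group, giving the suffix -ol.
Number the chain so that numbering from this end puts the hydroxyl group at C-1 rather than C-10.
With this numbering: the hydroxyl at C-1; a chloro group at C-1; an iodo group at C-9; a methyl group at C-4.
Substituent prefixes are cited in alphabetical order (multiplying prefixes like di-/tri- are ignored for ordering).
Putting it together: 1-chloro-9-iodo-4-methyldecan-1-ol.

1-chloro-9-iodo-4-methyldecan-1-ol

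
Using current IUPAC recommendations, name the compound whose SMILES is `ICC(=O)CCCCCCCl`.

The longest chain bearing the carbonyl is 8 carbons long (octane).
The principal characteristic group is a ketone (C=O on an internal carbon), named with the suffix -one.
Number the chain so that numbering from this end puts the carbonyl group at C-2 rather than C-7.
With this numbering: the carbonyl at C-2; a chloro group at C-8; an iodo group at C-1.
Prefixes are listed alphabetically: chloro, iodo.
Assembling the pieces gives 8-chloro-1-iodooctan-2-one.

8-chloro-1-iodooctan-2-one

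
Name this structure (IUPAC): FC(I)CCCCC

1-fluoro-1-iodohexane

The parent chain contains 6 carbons (hexane).
Choose the numbering such that the substituent locant set {1,1} is lower than {6,6} at the first point of difference.
With this numbering: a fluoro group at C-1; an iodo group at C-1.
Prefixes are listed alphabetically: fluoro, iodo.
Assembling the pieces gives 1-fluoro-1-iodohexane.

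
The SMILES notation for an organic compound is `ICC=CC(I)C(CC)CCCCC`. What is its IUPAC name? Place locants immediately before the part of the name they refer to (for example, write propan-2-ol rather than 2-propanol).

The longest chain bearing the multiple bond is 10 carbons long (decane).
The chain contains a C=C double bond, so the unsaturation ending is -ene.
The numbering direction is chosen so that numbering from this end puts the double bond at C-2 rather than C-8.
With this numbering: the double bond between C-2 and C-3; an ethyl group at C-5; iodo groups at C-1 and C-4.
Prefixes are listed alphabetically: ethyl, iodo.
Putting it together: 5-ethyl-1,4-diiododec-2-ene.

5-ethyl-1,4-diiododec-2-ene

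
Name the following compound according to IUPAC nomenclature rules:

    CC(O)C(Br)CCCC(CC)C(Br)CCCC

The longest chain bearing the –OH group is 12 carbons long (dodecane).
The principal characteristic group is an alcohol (–OH), named with the suffix -ol.
Number the chain so that numbering from this end puts the hydroxyl group at C-2 rather than C-11.
With this numbering: the hydroxyl at C-2; bromo groups at C-3 and C-8; an ethyl group at C-7.
Prefixes are listed alphabetically: bromo, ethyl.
Putting it together: 3,8-dibromo-7-ethyldodecan-2-ol.

3,8-dibromo-7-ethyldodecan-2-ol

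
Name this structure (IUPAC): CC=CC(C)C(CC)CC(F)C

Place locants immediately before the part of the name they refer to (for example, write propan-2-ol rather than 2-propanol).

The longest carbon chain that includes the multiple bond has 8 carbons, so the parent hydride is octane.
There is one C=C double bond, indicated by the ending -ene.
The numbering direction is chosen so that numbering from this end puts the double bond at C-2 rather than C-6.
This places the double bond between C-2 and C-3; an ethyl group at C-5; a fluoro group at C-7; a methyl group at C-4.
Substituent prefixes are cited in alphabetical order (multiplying prefixes like di-/tri- are ignored for ordering).
Putting it together: 5-ethyl-7-fluoro-4-methyloct-2-ene.

5-ethyl-7-fluoro-4-methyloct-2-ene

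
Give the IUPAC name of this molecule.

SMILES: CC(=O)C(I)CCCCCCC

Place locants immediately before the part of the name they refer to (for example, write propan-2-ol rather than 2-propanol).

Counting along the main chain through the carbonyl gives 10 carbons: the parent is decane.
A ketone (C=O on an internal carbon) is the principal characteristic group, giving the suffix -one.
The numbering direction is chosen so that numbering from this end puts the carbonyl group at C-2 rather than C-9.
This places the carbonyl at C-2; an iodo group at C-3.
Putting it together: 3-iododecan-2-one.

3-iododecan-2-one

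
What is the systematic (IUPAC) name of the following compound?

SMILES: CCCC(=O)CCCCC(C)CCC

9-methyldodecan-4-one

The longest chain bearing the carbonyl is 12 carbons long (dodecane).
The highest-priority functional group is a ketone (C=O on an internal carbon), so the name ends in -one.
The numbering direction is chosen so that numbering from this end puts the carbonyl group at C-4 rather than C-9.
That gives the carbonyl at C-4; a methyl group at C-9.
Assembling the pieces gives 9-methyldodecan-4-one.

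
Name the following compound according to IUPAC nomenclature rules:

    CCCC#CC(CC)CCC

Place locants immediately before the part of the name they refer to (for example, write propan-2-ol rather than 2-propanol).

6-ethylnon-4-yne

Counting along the main chain through the multiple bond gives 9 carbons: the parent is nonane.
A C≡C triple bond in the chain gives the infix -yne-.
Choose the numbering such that numbering from this end puts the triple bond at C-4 rather than C-5.
That gives the triple bond between C-4 and C-5; an ethyl group at C-6.
Assembling the pieces gives 6-ethylnon-4-yne.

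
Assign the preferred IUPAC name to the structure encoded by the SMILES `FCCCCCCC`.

The longest carbon chain is 7 atoms: the parent is heptane.
Choose the numbering such that the substituent locant set {1} is lower than {7} at the first point of difference.
That gives a fluoro group at C-1.
Putting it together: 1-fluoroheptane.

1-fluoroheptane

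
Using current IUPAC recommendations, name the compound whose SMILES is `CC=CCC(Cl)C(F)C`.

5-chloro-6-fluorohept-2-ene

Counting along the main chain through the multiple bond gives 7 carbons: the parent is heptane.
The chain contains a C=C double bond, so the unsaturation ending is -ene.
The numbering direction is chosen so that numbering from this end puts the double bond at C-2 rather than C-5.
With this numbering: the double bond between C-2 and C-3; a chloro group at C-5; a fluoro group at C-6.
The substituents are ordered alphabetically, ignoring any di-/tri- multipliers.
Putting it together: 5-chloro-6-fluorohept-2-ene.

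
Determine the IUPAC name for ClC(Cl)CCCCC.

1,1-dichlorohexane

The longest carbon chain is 6 atoms: the parent is hexane.
Number the chain so that the substituent locant set {1,1} is lower than {6,6} at the first point of difference.
This places two chloro groups at C-1.
The name is 1,1-dichlorohexane.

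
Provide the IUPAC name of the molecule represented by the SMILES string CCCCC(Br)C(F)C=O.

The longest carbon chain that includes the –CHO group has 7 carbons, so the parent hydride is heptane.
The highest-priority functional group is an aldehyde (terminal –CHO), so the name ends in -al.
Number the chain so that the aldehyde carbon is C-1 by definition.
With this numbering: a bromo group at C-3; a fluoro group at C-2.
Substituent prefixes are cited in alphabetical order (multiplying prefixes like di-/tri- are ignored for ordering).
The name is 3-bromo-2-fluoroheptanal.

3-bromo-2-fluoroheptanal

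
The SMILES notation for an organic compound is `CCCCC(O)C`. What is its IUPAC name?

hexan-2-ol

Counting along the main chain through the –OH group gives 6 carbons: the parent is hexane.
The highest-priority functional group is an alcohol (–OH), so the name ends in -ol.
Choose the numbering such that numbering from this end puts the hydroxyl group at C-2 rather than C-5.
This places the hydroxyl at C-2.
Assembling the pieces gives hexan-2-ol.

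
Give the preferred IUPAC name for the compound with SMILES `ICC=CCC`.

The longest carbon chain that includes the multiple bond has 5 carbons, so the parent hydride is pentane.
A C=C double bond in the chain gives the infix -ene-.
Choose the numbering such that numbering from this end puts the double bond at C-2 rather than C-3.
That gives the double bond between C-2 and C-3; an iodo group at C-1.
Putting it together: 1-iodopent-2-ene.

1-iodopent-2-ene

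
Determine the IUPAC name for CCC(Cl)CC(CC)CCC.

The longest continuous carbon chain has 8 atoms, so the parent hydride is octane.
The numbering direction is chosen so that the substituent locant set {3,5} is lower than {4,6} at the first point of difference.
With this numbering: a chloro group at C-3; an ethyl group at C-5.
The substituents are ordered alphabetically, ignoring any di-/tri- multipliers.
Putting it together: 3-chloro-5-ethyloctane.

3-chloro-5-ethyloctane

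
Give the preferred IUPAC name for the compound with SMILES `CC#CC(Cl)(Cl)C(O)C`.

Counting along the main chain through the –OH group and the multiple bond gives 6 carbons: the parent is hexane.
An alcohol (–OH) is the principal characteristic group, giving the suffix -ol.
A C≡C triple bond in the chain gives the infix -yne-.
Number the chain so that numbering from this end puts the hydroxyl group at C-2 rather than C-5.
That gives the hydroxyl at C-2; the triple bond between C-4 and C-5; two chloro groups at C-3.
The name is 3,3-dichlorohex-4-yn-2-ol.

3,3-dichlorohex-4-yn-2-ol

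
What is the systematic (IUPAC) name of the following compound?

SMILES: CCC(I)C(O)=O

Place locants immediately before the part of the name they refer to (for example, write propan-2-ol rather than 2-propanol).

The longest carbon chain that includes the –COOH group has 4 carbons, so the parent hydride is butane.
A carboxylic acid (terminal –COOH) is the principal characteristic group, giving the suffix -oic acid.
Number the chain so that the carboxylic acid carbon is C-1 by definition.
With this numbering: an iodo group at C-2.
Assembling the pieces gives 2-iodobutanoic acid.

2-iodobutanoic acid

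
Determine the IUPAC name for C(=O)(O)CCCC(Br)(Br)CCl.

Counting along the main chain through the –COOH group gives 6 carbons: the parent is hexane.
A carboxylic acid (terminal –COOH) is the principal characteristic group, giving the suffix -oic acid.
Number the chain so that the carboxylic acid carbon is C-1 by definition.
With this numbering: two bromo groups at C-5; a chloro group at C-6.
Prefixes are listed alphabetically: bromo, chloro.
The name is 5,5-dibromo-6-chlorohexanoic acid.

5,5-dibromo-6-chlorohexanoic acid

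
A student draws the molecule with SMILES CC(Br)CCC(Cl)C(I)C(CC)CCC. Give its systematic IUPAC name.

2-bromo-5-chloro-7-ethyl-6-iododecane

The longest carbon chain is 10 atoms: the parent is decane.
Choose the numbering such that the substituent locant set {2,5,6,7} is lower than {4,5,6,9} at the first point of difference.
With this numbering: a bromo group at C-2; a chloro group at C-5; an ethyl group at C-7; an iodo group at C-6.
Prefixes are listed alphabetically: bromo, chloro, ethyl, iodo.
Assembling the pieces gives 2-bromo-5-chloro-7-ethyl-6-iododecane.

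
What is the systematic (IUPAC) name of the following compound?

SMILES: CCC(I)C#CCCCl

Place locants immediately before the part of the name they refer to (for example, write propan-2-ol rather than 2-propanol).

The longest chain bearing the multiple bond is 7 carbons long (heptane).
A C≡C triple bond in the chain gives the infix -yne-.
Choose the numbering such that numbering from this end puts the triple bond at C-3 rather than C-4.
With this numbering: the triple bond between C-3 and C-4; a chloro group at C-1; an iodo group at C-5.
The substituents are ordered alphabetically, ignoring any di-/tri- multipliers.
Assembling the pieces gives 1-chloro-5-iodohept-3-yne.

1-chloro-5-iodohept-3-yne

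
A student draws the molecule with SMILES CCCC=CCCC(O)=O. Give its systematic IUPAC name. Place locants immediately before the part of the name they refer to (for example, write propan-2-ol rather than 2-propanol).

The longest carbon chain that includes the –COOH group and the multiple bond has 8 carbons, so the parent hydride is octane.
The principal characteristic group is a carboxylic acid (terminal –COOH), named with the suffix -oic acid.
A C=C double bond in the chain gives the infix -ene-.
Number the chain so that the carboxylic acid carbon is C-1 by definition.
That gives the double bond between C-4 and C-5.
Assembling the pieces gives oct-4-enoic acid.

oct-4-enoic acid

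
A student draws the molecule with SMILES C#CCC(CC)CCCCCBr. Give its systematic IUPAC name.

9-bromo-4-ethylnon-1-yne

The longest carbon chain that includes the multiple bond has 9 carbons, so the parent hydride is nonane.
A C≡C triple bond in the chain gives the infix -yne-.
The numbering direction is chosen so that numbering from this end puts the triple bond at C-1 rather than C-8.
This places the triple bond between C-1 and C-2; a bromo group at C-9; an ethyl group at C-4.
Prefixes are listed alphabetically: bromo, ethyl.
Assembling the pieces gives 9-bromo-4-ethylnon-1-yne.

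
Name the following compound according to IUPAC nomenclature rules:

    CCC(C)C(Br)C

The parent chain contains 5 carbons (pentane).
The numbering direction is chosen so that the substituent locant set {2,3} is lower than {3,4} at the first point of difference.
With this numbering: a bromo group at C-2; a methyl group at C-3.
The substituents are ordered alphabetically, ignoring any di-/tri- multipliers.
The name is 2-bromo-3-methylpentane.

2-bromo-3-methylpentane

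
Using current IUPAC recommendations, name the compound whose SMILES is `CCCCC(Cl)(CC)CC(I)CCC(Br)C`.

The longest continuous carbon chain has 11 atoms, so the parent hydride is undecane.
The numbering direction is chosen so that the substituent locant set {2,5,7,7} is lower than {5,5,7,10} at the first point of difference.
That gives a bromo group at C-2; a chloro group at C-7; an ethyl group at C-7; an iodo group at C-5.
Substituent prefixes are cited in alphabetical order (multiplying prefixes like di-/tri- are ignored for ordering).
The name is 2-bromo-7-chloro-7-ethyl-5-iodoundecane.

2-bromo-7-chloro-7-ethyl-5-iodoundecane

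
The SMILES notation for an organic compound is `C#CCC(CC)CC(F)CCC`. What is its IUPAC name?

4-ethyl-6-fluoronon-1-yne

Counting along the main chain through the multiple bond gives 9 carbons: the parent is nonane.
A C≡C triple bond in the chain gives the infix -yne-.
The numbering direction is chosen so that numbering from this end puts the triple bond at C-1 rather than C-8.
With this numbering: the triple bond between C-1 and C-2; an ethyl group at C-4; a fluoro group at C-6.
Substituent prefixes are cited in alphabetical order (multiplying prefixes like di-/tri- are ignored for ordering).
Putting it together: 4-ethyl-6-fluoronon-1-yne.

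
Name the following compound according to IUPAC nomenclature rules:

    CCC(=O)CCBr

Counting along the main chain through the carbonyl gives 5 carbons: the parent is pentane.
The principal characteristic group is a ketone (C=O on an internal carbon), named with the suffix -one.
Choose the numbering such that the substituent locant set {1} is lower than {5} at the first point of difference.
This places the carbonyl at C-3; a bromo group at C-1.
Assembling the pieces gives 1-bromopentan-3-one.

1-bromopentan-3-one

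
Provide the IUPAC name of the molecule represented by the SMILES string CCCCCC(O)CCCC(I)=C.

2-iodoundec-1-en-6-ol

The longest carbon chain that includes the –OH group and the multiple bond has 11 carbons, so the parent hydride is undecane.
The principal characteristic group is an alcohol (–OH), named with the suffix -ol.
A C=C double bond in the chain gives the infix -ene-.
Choose the numbering such that numbering from this end puts the double bond at C-1 rather than C-10.
That gives the hydroxyl at C-6; the double bond between C-1 and C-2; an iodo group at C-2.
The name is 2-iodoundec-1-en-6-ol.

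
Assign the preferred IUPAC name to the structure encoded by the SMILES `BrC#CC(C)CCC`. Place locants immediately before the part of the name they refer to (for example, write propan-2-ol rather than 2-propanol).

1-bromo-3-methylhex-1-yne

Counting along the main chain through the multiple bond gives 6 carbons: the parent is hexane.
There is one C≡C triple bond, indicated by the ending -yne.
Number the chain so that numbering from this end puts the triple bond at C-1 rather than C-5.
This places the triple bond between C-1 and C-2; a bromo group at C-1; a methyl group at C-3.
Prefixes are listed alphabetically: bromo, methyl.
Assembling the pieces gives 1-bromo-3-methylhex-1-yne.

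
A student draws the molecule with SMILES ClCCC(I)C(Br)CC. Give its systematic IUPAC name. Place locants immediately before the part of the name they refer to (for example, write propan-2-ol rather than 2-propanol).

The longest carbon chain is 6 atoms: the parent is hexane.
Choose the numbering such that the substituent locant set {1,3,4} is lower than {3,4,6} at the first point of difference.
This places a bromo group at C-4; a chloro group at C-1; an iodo group at C-3.
Prefixes are listed alphabetically: bromo, chloro, iodo.
Putting it together: 4-bromo-1-chloro-3-iodohexane.

4-bromo-1-chloro-3-iodohexane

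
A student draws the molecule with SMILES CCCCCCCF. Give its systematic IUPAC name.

The parent chain contains 7 carbons (heptane).
Number the chain so that the substituent locant set {1} is lower than {7} at the first point of difference.
That gives a fluoro group at C-1.
The name is 1-fluoroheptane.

1-fluoroheptane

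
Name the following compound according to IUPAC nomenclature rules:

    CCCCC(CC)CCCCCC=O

Counting along the main chain through the –CHO group gives 11 carbons: the parent is undecane.
The principal characteristic group is an aldehyde (terminal –CHO), named with the suffix -al.
Number the chain so that the aldehyde carbon is C-1 by definition.
That gives an ethyl group at C-7.
Assembling the pieces gives 7-ethylundecanal.

7-ethylundecanal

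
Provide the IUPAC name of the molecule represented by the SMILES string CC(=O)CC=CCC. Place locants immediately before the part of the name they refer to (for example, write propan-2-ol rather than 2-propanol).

hept-4-en-2-one

The longest chain bearing the carbonyl and the multiple bond is 7 carbons long (heptane).
The highest-priority functional group is a ketone (C=O on an internal carbon), so the name ends in -one.
The chain contains a C=C double bond, so the unsaturation ending is -ene.
The numbering direction is chosen so that numbering from this end puts the carbonyl group at C-2 rather than C-6.
With this numbering: the carbonyl at C-2; the double bond between C-4 and C-5.
Putting it together: hept-4-en-2-one.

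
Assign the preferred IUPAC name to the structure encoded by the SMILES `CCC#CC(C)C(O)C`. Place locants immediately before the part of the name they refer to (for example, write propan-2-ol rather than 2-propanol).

The longest carbon chain that includes the –OH group and the multiple bond has 7 carbons, so the parent hydride is heptane.
An alcohol (–OH) is the principal characteristic group, giving the suffix -ol.
A C≡C triple bond in the chain gives the infix -yne-.
Number the chain so that numbering from this end puts the hydroxyl group at C-2 rather than C-6.
This places the hydroxyl at C-2; the triple bond between C-4 and C-5; a methyl group at C-3.
Putting it together: 3-methylhept-4-yn-2-ol.

3-methylhept-4-yn-2-ol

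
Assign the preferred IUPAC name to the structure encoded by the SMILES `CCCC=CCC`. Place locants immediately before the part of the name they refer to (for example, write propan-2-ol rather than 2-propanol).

hept-3-ene

The longest carbon chain that includes the multiple bond has 7 carbons, so the parent hydride is heptane.
The chain contains a C=C double bond, so the unsaturation ending is -ene.
The numbering direction is chosen so that numbering from this end puts the double bond at C-3 rather than C-4.
That gives the double bond between C-3 and C-4.
The name is hept-3-ene.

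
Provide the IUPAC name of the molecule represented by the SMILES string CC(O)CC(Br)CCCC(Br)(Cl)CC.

Counting along the main chain through the –OH group gives 10 carbons: the parent is decane.
The principal characteristic group is an alcohol (–OH), named with the suffix -ol.
The numbering direction is chosen so that numbering from this end puts the hydroxyl group at C-2 rather than C-9.
That gives the hydroxyl at C-2; bromo groups at C-4 and C-8; a chloro group at C-8.
The substituents are ordered alphabetically, ignoring any di-/tri- multipliers.
Assembling the pieces gives 4,8-dibromo-8-chlorodecan-2-ol.

4,8-dibromo-8-chlorodecan-2-ol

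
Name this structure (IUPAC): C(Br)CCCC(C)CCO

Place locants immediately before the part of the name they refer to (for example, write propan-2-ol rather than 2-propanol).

Counting along the main chain through the –OH group gives 7 carbons: the parent is heptane.
The highest-priority functional group is an alcohol (–OH), so the name ends in -ol.
Number the chain so that numbering from this end puts the hydroxyl group at C-1 rather than C-7.
That gives the hydroxyl at C-1; a bromo group at C-7; a methyl group at C-3.
Prefixes are listed alphabetically: bromo, methyl.
Putting it together: 7-bromo-3-methylheptan-1-ol.

7-bromo-3-methylheptan-1-ol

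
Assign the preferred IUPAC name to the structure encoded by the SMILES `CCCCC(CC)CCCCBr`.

1-bromo-5-ethylnonane

The parent chain contains 9 carbons (nonane).
Number the chain so that the substituent locant set {1,5} is lower than {5,9} at the first point of difference.
This places a bromo group at C-1; an ethyl group at C-5.
The substituents are ordered alphabetically, ignoring any di-/tri- multipliers.
Assembling the pieces gives 1-bromo-5-ethylnonane.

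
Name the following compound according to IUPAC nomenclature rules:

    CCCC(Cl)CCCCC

The longest carbon chain is 9 atoms: the parent is nonane.
Choose the numbering such that the substituent locant set {4} is lower than {6} at the first point of difference.
With this numbering: a chloro group at C-4.
The name is 4-chlorononane.

4-chlorononane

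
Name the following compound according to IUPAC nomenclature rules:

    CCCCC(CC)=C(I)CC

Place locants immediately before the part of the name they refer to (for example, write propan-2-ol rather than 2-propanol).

4-ethyl-3-iodooct-3-ene

The longest carbon chain that includes the multiple bond has 8 carbons, so the parent hydride is octane.
The chain contains a C=C double bond, so the unsaturation ending is -ene.
Number the chain so that numbering from this end puts the double bond at C-3 rather than C-5.
This places the double bond between C-3 and C-4; an ethyl group at C-4; an iodo group at C-3.
Prefixes are listed alphabetically: ethyl, iodo.
Putting it together: 4-ethyl-3-iodooct-3-ene.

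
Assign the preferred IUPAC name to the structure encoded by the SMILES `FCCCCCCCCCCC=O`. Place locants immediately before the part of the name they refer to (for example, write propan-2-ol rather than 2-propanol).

11-fluoroundecanal

Counting along the main chain through the –CHO group gives 11 carbons: the parent is undecane.
The highest-priority functional group is an aldehyde (terminal –CHO), so the name ends in -al.
The numbering direction is chosen so that the aldehyde carbon is C-1 by definition.
That gives a fluoro group at C-11.
Assembling the pieces gives 11-fluoroundecanal.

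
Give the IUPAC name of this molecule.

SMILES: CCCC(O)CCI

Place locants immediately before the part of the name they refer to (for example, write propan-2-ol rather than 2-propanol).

The longest carbon chain that includes the –OH group has 6 carbons, so the parent hydride is hexane.
An alcohol (–OH) is the principal characteristic group, giving the suffix -ol.
Number the chain so that numbering from this end puts the hydroxyl group at C-3 rather than C-4.
That gives the hydroxyl at C-3; an iodo group at C-1.
Assembling the pieces gives 1-iodohexan-3-ol.

1-iodohexan-3-ol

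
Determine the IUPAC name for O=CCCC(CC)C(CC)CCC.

4,5-diethyloctanal

The longest carbon chain that includes the –CHO group has 8 carbons, so the parent hydride is octane.
The principal characteristic group is an aldehyde (terminal –CHO), named with the suffix -al.
Number the chain so that the aldehyde carbon is C-1 by definition.
With this numbering: ethyl groups at C-4 and C-5.
Assembling the pieces gives 4,5-diethyloctanal.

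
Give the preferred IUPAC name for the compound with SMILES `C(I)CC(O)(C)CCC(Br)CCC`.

6-bromo-1-iodo-3-methylnonan-3-ol

Counting along the main chain through the –OH group gives 9 carbons: the parent is nonane.
An alcohol (–OH) is the principal characteristic group, giving the suffix -ol.
Choose the numbering such that numbering from this end puts the hydroxyl group at C-3 rather than C-7.
That gives the hydroxyl at C-3; a bromo group at C-6; an iodo group at C-1; a methyl group at C-3.
Substituent prefixes are cited in alphabetical order (multiplying prefixes like di-/tri- are ignored for ordering).
Putting it together: 6-bromo-1-iodo-3-methylnonan-3-ol.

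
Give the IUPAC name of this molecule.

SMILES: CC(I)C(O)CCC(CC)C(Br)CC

The longest carbon chain that includes the –OH group has 9 carbons, so the parent hydride is nonane.
An alcohol (–OH) is the principal characteristic group, giving the suffix -ol.
The numbering direction is chosen so that numbering from this end puts the hydroxyl group at C-3 rather than C-7.
This places the hydroxyl at C-3; a bromo group at C-7; an ethyl group at C-6; an iodo group at C-2.
The substituents are ordered alphabetically, ignoring any di-/tri- multipliers.
Putting it together: 7-bromo-6-ethyl-2-iodononan-3-ol.

7-bromo-6-ethyl-2-iodononan-3-ol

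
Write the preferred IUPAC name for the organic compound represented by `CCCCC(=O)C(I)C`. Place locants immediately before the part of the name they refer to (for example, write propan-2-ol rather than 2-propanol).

The longest carbon chain that includes the carbonyl has 7 carbons, so the parent hydride is heptane.
The principal characteristic group is a ketone (C=O on an internal carbon), named with the suffix -one.
Number the chain so that numbering from this end puts the carbonyl group at C-3 rather than C-5.
With this numbering: the carbonyl at C-3; an iodo group at C-2.
The name is 2-iodoheptan-3-one.

2-iodoheptan-3-one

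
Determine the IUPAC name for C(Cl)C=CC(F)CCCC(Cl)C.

The longest chain bearing the multiple bond is 9 carbons long (nonane).
A C=C double bond in the chain gives the infix -ene-.
The numbering direction is chosen so that numbering from this end puts the double bond at C-2 rather than C-7.
This places the double bond between C-2 and C-3; chloro groups at C-1 and C-8; a fluoro group at C-4.
Prefixes are listed alphabetically: chloro, fluoro.
The name is 1,8-dichloro-4-fluoronon-2-ene.

1,8-dichloro-4-fluoronon-2-ene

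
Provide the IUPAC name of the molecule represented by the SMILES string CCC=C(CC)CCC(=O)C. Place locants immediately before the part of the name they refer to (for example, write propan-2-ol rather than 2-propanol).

5-ethyloct-5-en-2-one

The longest carbon chain that includes the carbonyl and the multiple bond has 8 carbons, so the parent hydride is octane.
The principal characteristic group is a ketone (C=O on an internal carbon), named with the suffix -one.
A C=C double bond in the chain gives the infix -ene-.
Choose the numbering such that numbering from this end puts the carbonyl group at C-2 rather than C-7.
That gives the carbonyl at C-2; the double bond between C-5 and C-6; an ethyl group at C-5.
The name is 5-ethyloct-5-en-2-one.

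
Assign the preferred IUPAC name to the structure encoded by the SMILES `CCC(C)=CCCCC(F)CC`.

8-fluoro-3-methyldec-3-ene

The longest carbon chain that includes the multiple bond has 10 carbons, so the parent hydride is decane.
The chain contains a C=C double bond, so the unsaturation ending is -ene.
Number the chain so that numbering from this end puts the double bond at C-3 rather than C-7.
That gives the double bond between C-3 and C-4; a fluoro group at C-8; a methyl group at C-3.
The substituents are ordered alphabetically, ignoring any di-/tri- multipliers.
Putting it together: 8-fluoro-3-methyldec-3-ene.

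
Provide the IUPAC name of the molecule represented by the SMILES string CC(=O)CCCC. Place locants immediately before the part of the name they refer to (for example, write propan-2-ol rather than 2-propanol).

The longest chain bearing the carbonyl is 6 carbons long (hexane).
A ketone (C=O on an internal carbon) is the principal characteristic group, giving the suffix -one.
The numbering direction is chosen so that numbering from this end puts the carbonyl group at C-2 rather than C-5.
That gives the carbonyl at C-2.
The name is hexan-2-one.

hexan-2-one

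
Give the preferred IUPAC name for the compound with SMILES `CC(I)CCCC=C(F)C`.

2-fluoro-7-iodooct-2-ene

The longest chain bearing the multiple bond is 8 carbons long (octane).
There is one C=C double bond, indicated by the ending -ene.
Number the chain so that numbering from this end puts the double bond at C-2 rather than C-6.
That gives the double bond between C-2 and C-3; a fluoro group at C-2; an iodo group at C-7.
Prefixes are listed alphabetically: fluoro, iodo.
Assembling the pieces gives 2-fluoro-7-iodooct-2-ene.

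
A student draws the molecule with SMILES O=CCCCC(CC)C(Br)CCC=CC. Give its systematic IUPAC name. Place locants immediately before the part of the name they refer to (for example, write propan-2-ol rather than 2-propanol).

Counting along the main chain through the –CHO group and the multiple bond gives 11 carbons: the parent is undecane.
An aldehyde (terminal –CHO) is the principal characteristic group, giving the suffix -al.
The chain contains a C=C double bond, so the unsaturation ending is -ene.
The numbering direction is chosen so that the aldehyde carbon is C-1 by definition.
That gives the double bond between C-9 and C-10; a bromo group at C-6; an ethyl group at C-5.
The substituents are ordered alphabetically, ignoring any di-/tri- multipliers.
The name is 6-bromo-5-ethylundec-9-enal.

6-bromo-5-ethylundec-9-enal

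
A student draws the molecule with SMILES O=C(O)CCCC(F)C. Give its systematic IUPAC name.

Counting along the main chain through the –COOH group gives 6 carbons: the parent is hexane.
A carboxylic acid (terminal –COOH) is the principal characteristic group, giving the suffix -oic acid.
Choose the numbering such that the carboxylic acid carbon is C-1 by definition.
This places a fluoro group at C-5.
The name is 5-fluorohexanoic acid.

5-fluorohexanoic acid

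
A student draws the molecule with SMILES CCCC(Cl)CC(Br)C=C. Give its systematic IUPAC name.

3-bromo-5-chlorooct-1-ene

The longest carbon chain that includes the multiple bond has 8 carbons, so the parent hydride is octane.
A C=C double bond in the chain gives the infix -ene-.
The numbering direction is chosen so that numbering from this end puts the double bond at C-1 rather than C-7.
That gives the double bond between C-1 and C-2; a bromo group at C-3; a chloro group at C-5.
The substituents are ordered alphabetically, ignoring any di-/tri- multipliers.
The name is 3-bromo-5-chlorooct-1-ene.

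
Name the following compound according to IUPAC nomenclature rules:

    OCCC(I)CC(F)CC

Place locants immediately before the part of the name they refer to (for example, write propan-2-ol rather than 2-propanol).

The longest chain bearing the –OH group is 7 carbons long (heptane).
An alcohol (–OH) is the principal characteristic group, giving the suffix -ol.
Choose the numbering such that numbering from this end puts the hydroxyl group at C-1 rather than C-7.
This places the hydroxyl at C-1; a fluoro group at C-5; an iodo group at C-3.
Substituent prefixes are cited in alphabetical order (multiplying prefixes like di-/tri- are ignored for ordering).
Assembling the pieces gives 5-fluoro-3-iodoheptan-1-ol.

5-fluoro-3-iodoheptan-1-ol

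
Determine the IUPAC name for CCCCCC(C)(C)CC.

3,3-dimethyloctane

The parent chain contains 8 carbons (octane).
The numbering direction is chosen so that the substituent locant set {3,3} is lower than {6,6} at the first point of difference.
With this numbering: two methyl groups at C-3.
Assembling the pieces gives 3,3-dimethyloctane.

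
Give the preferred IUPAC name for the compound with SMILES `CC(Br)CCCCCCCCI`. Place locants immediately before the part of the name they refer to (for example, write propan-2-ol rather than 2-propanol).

The longest carbon chain is 10 atoms: the parent is decane.
Number the chain so that the substituent locant set {1,9} is lower than {2,10} at the first point of difference.
This places a bromo group at C-9; an iodo group at C-1.
Substituent prefixes are cited in alphabetical order (multiplying prefixes like di-/tri- are ignored for ordering).
The name is 9-bromo-1-iododecane.

9-bromo-1-iododecane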